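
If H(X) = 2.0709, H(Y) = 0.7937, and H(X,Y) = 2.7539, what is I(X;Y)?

I(X;Y) = H(X) + H(Y) - H(X,Y)
I(X;Y) = 2.0709 + 0.7937 - 2.7539 = 0.1107 bits


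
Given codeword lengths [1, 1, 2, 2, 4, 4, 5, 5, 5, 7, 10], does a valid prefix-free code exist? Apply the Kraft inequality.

Kraft inequality: Σ 2^(-l_i) ≤ 1 for prefix-free code
Calculating: 2^(-1) + 2^(-1) + 2^(-2) + 2^(-2) + 2^(-4) + 2^(-4) + 2^(-5) + 2^(-5) + 2^(-5) + 2^(-7) + 2^(-10)
= 0.5 + 0.5 + 0.25 + 0.25 + 0.0625 + 0.0625 + 0.03125 + 0.03125 + 0.03125 + 0.0078125 + 0.0009765625
= 1.7275
Since 1.7275 > 1, prefix-free code does not exist


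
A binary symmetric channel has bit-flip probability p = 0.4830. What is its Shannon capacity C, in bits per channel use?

For BSC with error probability p:
C = 1 - H(p) where H(p) is binary entropy
H(0.4830) = -0.4830 × log₂(0.4830) - 0.5170 × log₂(0.5170)
H(p) = 0.9992
C = 1 - 0.9992 = 0.0008 bits/use


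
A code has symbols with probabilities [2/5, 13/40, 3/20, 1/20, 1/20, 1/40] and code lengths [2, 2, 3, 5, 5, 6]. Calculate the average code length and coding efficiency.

Average length L = Σ p_i × l_i = 2.5500 bits
Entropy H = 2.0315 bits
Efficiency η = H/L × 100% = 79.67%


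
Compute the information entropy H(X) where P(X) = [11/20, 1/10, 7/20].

H(X) = -Σ p(x) log₂ p(x)
  -11/20 × log₂(11/20) = 0.4744
  -1/10 × log₂(1/10) = 0.3322
  -7/20 × log₂(7/20) = 0.5301
H(X) = 1.3367 bits


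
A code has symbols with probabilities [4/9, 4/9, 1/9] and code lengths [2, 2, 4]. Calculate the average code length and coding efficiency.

Average length L = Σ p_i × l_i = 2.2222 bits
Entropy H = 1.3921 bits
Efficiency η = H/L × 100% = 62.65%


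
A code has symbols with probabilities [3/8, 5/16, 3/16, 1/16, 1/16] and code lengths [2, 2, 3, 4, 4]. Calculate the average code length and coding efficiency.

Average length L = Σ p_i × l_i = 2.4375 bits
Entropy H = 2.0079 bits
Efficiency η = H/L × 100% = 82.37%


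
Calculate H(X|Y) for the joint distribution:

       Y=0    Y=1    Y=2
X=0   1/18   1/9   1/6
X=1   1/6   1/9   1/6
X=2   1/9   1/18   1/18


H(X|Y) = Σ_y p(y) H(X|Y=y)
  p(Y=0) = 1/3, H(X|Y=0) = 1.4591
  p(Y=1) = 5/18, H(X|Y=1) = 1.5219
  p(Y=2) = 7/18, H(X|Y=2) = 1.4488
H(X|Y) = 0.3333×1.4591 + 0.2778×1.5219 + 0.3889×1.4488 = 1.4726 bits


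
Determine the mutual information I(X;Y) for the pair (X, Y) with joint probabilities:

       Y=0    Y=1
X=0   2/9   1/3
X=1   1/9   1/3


H(X) = 0.9911, H(Y) = 0.9183, H(X,Y) = 1.8911
I(X;Y) = H(X) + H(Y) - H(X,Y) = 0.0183 bits


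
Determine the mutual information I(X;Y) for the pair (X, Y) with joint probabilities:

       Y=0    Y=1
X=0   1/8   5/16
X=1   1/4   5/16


H(X) = 0.9887, H(Y) = 0.9544, H(X,Y) = 1.9238
I(X;Y) = H(X) + H(Y) - H(X,Y) = 0.0193 bits


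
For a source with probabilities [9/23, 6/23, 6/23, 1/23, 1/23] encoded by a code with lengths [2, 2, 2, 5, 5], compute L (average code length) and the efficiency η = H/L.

Average length L = Σ p_i × l_i = 2.2609 bits
Entropy H = 1.9345 bits
Efficiency η = H/L × 100% = 85.56%


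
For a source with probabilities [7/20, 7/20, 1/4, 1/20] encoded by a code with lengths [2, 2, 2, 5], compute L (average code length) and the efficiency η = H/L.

Average length L = Σ p_i × l_i = 2.1500 bits
Entropy H = 1.7763 bits
Efficiency η = H/L × 100% = 82.62%


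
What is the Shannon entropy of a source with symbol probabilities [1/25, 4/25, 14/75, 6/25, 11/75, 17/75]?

H(X) = -Σ p(x) log₂ p(x)
  -1/25 × log₂(1/25) = 0.1858
  -4/25 × log₂(4/25) = 0.4230
  -14/75 × log₂(14/75) = 0.4520
  -6/25 × log₂(6/25) = 0.4941
  -11/75 × log₂(11/75) = 0.4062
  -17/75 × log₂(17/75) = 0.4854
H(X) = 2.4465 bits


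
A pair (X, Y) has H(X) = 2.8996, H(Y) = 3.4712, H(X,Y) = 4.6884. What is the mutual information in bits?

I(X;Y) = H(X) + H(Y) - H(X,Y)
I(X;Y) = 2.8996 + 3.4712 - 4.6884 = 1.6824 bits


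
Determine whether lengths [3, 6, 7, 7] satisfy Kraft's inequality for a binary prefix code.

Kraft inequality: Σ 2^(-l_i) ≤ 1 for prefix-free code
Calculating: 2^(-3) + 2^(-6) + 2^(-7) + 2^(-7)
= 0.125 + 0.015625 + 0.0078125 + 0.0078125
= 0.1562
Since 0.1562 ≤ 1, prefix-free code exists


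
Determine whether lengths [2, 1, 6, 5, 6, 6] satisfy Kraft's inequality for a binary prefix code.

Kraft inequality: Σ 2^(-l_i) ≤ 1 for prefix-free code
Calculating: 2^(-2) + 2^(-1) + 2^(-6) + 2^(-5) + 2^(-6) + 2^(-6)
= 0.25 + 0.5 + 0.015625 + 0.03125 + 0.015625 + 0.015625
= 0.8281
Since 0.8281 ≤ 1, prefix-free code exists


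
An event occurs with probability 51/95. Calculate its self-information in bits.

Information content I(x) = -log₂(p(x))
I = -log₂(51/95) = -log₂(0.5368)
I = 0.8974 bits


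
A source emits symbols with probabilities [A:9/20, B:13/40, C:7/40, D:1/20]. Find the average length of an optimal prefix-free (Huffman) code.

Huffman tree construction:
Combine smallest probabilities repeatedly
Resulting codes:
  A: 0 (length 1)
  B: 11 (length 2)
  C: 101 (length 3)
  D: 100 (length 3)
Average length = Σ p(s) × length(s) = 1.7750 bits


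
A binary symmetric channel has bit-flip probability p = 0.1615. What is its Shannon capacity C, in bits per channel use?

For BSC with error probability p:
C = 1 - H(p) where H(p) is binary entropy
H(0.1615) = -0.1615 × log₂(0.1615) - 0.8385 × log₂(0.8385)
H(p) = 0.6379
C = 1 - 0.6379 = 0.3621 bits/use


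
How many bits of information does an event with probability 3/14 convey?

Information content I(x) = -log₂(p(x))
I = -log₂(3/14) = -log₂(0.2143)
I = 2.2224 bits


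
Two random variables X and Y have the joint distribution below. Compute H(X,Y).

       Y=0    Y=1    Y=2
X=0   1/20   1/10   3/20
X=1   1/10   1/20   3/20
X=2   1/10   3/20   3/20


H(X,Y) = -Σ p(x,y) log₂ p(x,y)
  p(0,0)=1/20: -0.0500 × log₂(0.0500) = 0.2161
  p(0,1)=1/10: -0.1000 × log₂(0.1000) = 0.3322
  p(0,2)=3/20: -0.1500 × log₂(0.1500) = 0.4105
  p(1,0)=1/10: -0.1000 × log₂(0.1000) = 0.3322
  p(1,1)=1/20: -0.0500 × log₂(0.0500) = 0.2161
  p(1,2)=3/20: -0.1500 × log₂(0.1500) = 0.4105
  p(2,0)=1/10: -0.1000 × log₂(0.1000) = 0.3322
  p(2,1)=3/20: -0.1500 × log₂(0.1500) = 0.4105
  p(2,2)=3/20: -0.1500 × log₂(0.1500) = 0.4105
H(X,Y) = 3.0710 bits


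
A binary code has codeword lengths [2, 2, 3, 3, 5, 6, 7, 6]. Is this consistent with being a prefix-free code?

Kraft inequality: Σ 2^(-l_i) ≤ 1 for prefix-free code
Calculating: 2^(-2) + 2^(-2) + 2^(-3) + 2^(-3) + 2^(-5) + 2^(-6) + 2^(-7) + 2^(-6)
= 0.25 + 0.25 + 0.125 + 0.125 + 0.03125 + 0.015625 + 0.0078125 + 0.015625
= 0.8203
Since 0.8203 ≤ 1, prefix-free code exists


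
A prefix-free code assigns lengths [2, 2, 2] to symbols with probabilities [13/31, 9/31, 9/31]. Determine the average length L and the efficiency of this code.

Average length L = Σ p_i × l_i = 2.0000 bits
Entropy H = 1.5618 bits
Efficiency η = H/L × 100% = 78.09%


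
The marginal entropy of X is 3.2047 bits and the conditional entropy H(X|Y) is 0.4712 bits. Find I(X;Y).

I(X;Y) = H(X) - H(X|Y)
I(X;Y) = 3.2047 - 0.4712 = 2.7335 bits


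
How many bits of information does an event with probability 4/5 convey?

Information content I(x) = -log₂(p(x))
I = -log₂(4/5) = -log₂(0.8000)
I = 0.3219 bits


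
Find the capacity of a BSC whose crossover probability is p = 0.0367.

For BSC with error probability p:
C = 1 - H(p) where H(p) is binary entropy
H(0.0367) = -0.0367 × log₂(0.0367) - 0.9633 × log₂(0.9633)
H(p) = 0.2270
C = 1 - 0.2270 = 0.7730 bits/use


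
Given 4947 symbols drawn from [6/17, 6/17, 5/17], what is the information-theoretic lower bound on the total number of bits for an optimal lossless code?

Entropy H = 1.5799 bits/symbol
Minimum bits = H × n = 1.5799 × 4947
= 7815.58 bits


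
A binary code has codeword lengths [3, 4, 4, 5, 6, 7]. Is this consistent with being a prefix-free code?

Kraft inequality: Σ 2^(-l_i) ≤ 1 for prefix-free code
Calculating: 2^(-3) + 2^(-4) + 2^(-4) + 2^(-5) + 2^(-6) + 2^(-7)
= 0.125 + 0.0625 + 0.0625 + 0.03125 + 0.015625 + 0.0078125
= 0.3047
Since 0.3047 ≤ 1, prefix-free code exists


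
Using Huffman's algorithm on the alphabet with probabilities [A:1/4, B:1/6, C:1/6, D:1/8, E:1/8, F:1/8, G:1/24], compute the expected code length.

Huffman tree construction:
Combine smallest probabilities repeatedly
Resulting codes:
  A: 01 (length 2)
  B: 110 (length 3)
  C: 111 (length 3)
  D: 001 (length 3)
  E: 100 (length 3)
  F: 101 (length 3)
  G: 000 (length 3)
Average length = Σ p(s) × length(s) = 2.7500 bits


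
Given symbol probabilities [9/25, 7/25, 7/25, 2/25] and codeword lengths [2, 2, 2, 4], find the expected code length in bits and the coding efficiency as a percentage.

Average length L = Σ p_i × l_i = 2.1600 bits
Entropy H = 1.8506 bits
Efficiency η = H/L × 100% = 85.67%


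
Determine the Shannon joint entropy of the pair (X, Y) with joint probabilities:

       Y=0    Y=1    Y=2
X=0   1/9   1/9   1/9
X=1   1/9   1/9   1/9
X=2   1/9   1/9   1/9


H(X,Y) = -Σ p(x,y) log₂ p(x,y)
  p(0,0)=1/9: -0.1111 × log₂(0.1111) = 0.3522
  p(0,1)=1/9: -0.1111 × log₂(0.1111) = 0.3522
  p(0,2)=1/9: -0.1111 × log₂(0.1111) = 0.3522
  p(1,0)=1/9: -0.1111 × log₂(0.1111) = 0.3522
  p(1,1)=1/9: -0.1111 × log₂(0.1111) = 0.3522
  p(1,2)=1/9: -0.1111 × log₂(0.1111) = 0.3522
  p(2,0)=1/9: -0.1111 × log₂(0.1111) = 0.3522
  p(2,1)=1/9: -0.1111 × log₂(0.1111) = 0.3522
  p(2,2)=1/9: -0.1111 × log₂(0.1111) = 0.3522
H(X,Y) = 3.1699 bits


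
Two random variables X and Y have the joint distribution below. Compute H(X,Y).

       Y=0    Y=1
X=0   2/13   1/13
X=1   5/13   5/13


H(X,Y) = -Σ p(x,y) log₂ p(x,y)
  p(0,0)=2/13: -0.1538 × log₂(0.1538) = 0.4155
  p(0,1)=1/13: -0.0769 × log₂(0.0769) = 0.2846
  p(1,0)=5/13: -0.3846 × log₂(0.3846) = 0.5302
  p(1,1)=5/13: -0.3846 × log₂(0.3846) = 0.5302
H(X,Y) = 1.7605 bits


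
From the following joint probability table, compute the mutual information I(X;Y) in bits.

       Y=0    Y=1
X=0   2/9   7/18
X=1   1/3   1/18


H(X) = 0.9641, H(Y) = 0.9911, H(X,Y) = 1.7721
I(X;Y) = H(X) + H(Y) - H(X,Y) = 0.1831 bits


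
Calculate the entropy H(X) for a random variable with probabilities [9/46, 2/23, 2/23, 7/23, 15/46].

H(X) = -Σ p(x) log₂ p(x)
  -9/46 × log₂(9/46) = 0.4605
  -2/23 × log₂(2/23) = 0.3064
  -2/23 × log₂(2/23) = 0.3064
  -7/23 × log₂(7/23) = 0.5223
  -15/46 × log₂(15/46) = 0.5272
H(X) = 2.1228 bits


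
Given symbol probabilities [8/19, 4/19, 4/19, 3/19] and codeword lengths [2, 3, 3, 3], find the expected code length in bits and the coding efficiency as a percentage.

Average length L = Σ p_i × l_i = 2.5789 bits
Entropy H = 1.8924 bits
Efficiency η = H/L × 100% = 73.38%


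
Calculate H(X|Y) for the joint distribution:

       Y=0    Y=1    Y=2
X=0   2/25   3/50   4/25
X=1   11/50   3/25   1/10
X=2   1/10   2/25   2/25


H(X|Y) = Σ_y p(y) H(X|Y=y)
  p(Y=0) = 2/5, H(X|Y=0) = 1.4388
  p(Y=1) = 13/50, H(X|Y=1) = 1.5262
  p(Y=2) = 17/50, H(X|Y=2) = 1.5222
H(X|Y) = 0.4000×1.4388 + 0.2600×1.5262 + 0.3400×1.5222 = 1.4899 bits


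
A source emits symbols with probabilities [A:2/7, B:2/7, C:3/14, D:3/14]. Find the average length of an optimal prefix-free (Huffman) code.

Huffman tree construction:
Combine smallest probabilities repeatedly
Resulting codes:
  A: 10 (length 2)
  B: 11 (length 2)
  C: 00 (length 2)
  D: 01 (length 2)
Average length = Σ p(s) × length(s) = 2.0000 bits


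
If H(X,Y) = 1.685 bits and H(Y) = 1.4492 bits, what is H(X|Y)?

Chain rule: H(X,Y) = H(X|Y) + H(Y)
H(X|Y) = H(X,Y) - H(Y) = 1.685 - 1.4492 = 0.2358 bits


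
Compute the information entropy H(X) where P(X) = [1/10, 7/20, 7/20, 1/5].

H(X) = -Σ p(x) log₂ p(x)
  -1/10 × log₂(1/10) = 0.3322
  -7/20 × log₂(7/20) = 0.5301
  -7/20 × log₂(7/20) = 0.5301
  -1/5 × log₂(1/5) = 0.4644
H(X) = 1.8568 bits


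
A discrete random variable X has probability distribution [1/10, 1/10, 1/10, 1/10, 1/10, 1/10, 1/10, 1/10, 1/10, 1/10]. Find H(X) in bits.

H(X) = -Σ p(x) log₂ p(x)
  -1/10 × log₂(1/10) = 0.3322
  -1/10 × log₂(1/10) = 0.3322
  -1/10 × log₂(1/10) = 0.3322
  -1/10 × log₂(1/10) = 0.3322
  -1/10 × log₂(1/10) = 0.3322
  -1/10 × log₂(1/10) = 0.3322
  -1/10 × log₂(1/10) = 0.3322
  -1/10 × log₂(1/10) = 0.3322
  -1/10 × log₂(1/10) = 0.3322
  -1/10 × log₂(1/10) = 0.3322
H(X) = 3.3219 bits


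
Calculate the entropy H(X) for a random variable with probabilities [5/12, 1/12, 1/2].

H(X) = -Σ p(x) log₂ p(x)
  -5/12 × log₂(5/12) = 0.5263
  -1/12 × log₂(1/12) = 0.2987
  -1/2 × log₂(1/2) = 0.5000
H(X) = 1.3250 bits


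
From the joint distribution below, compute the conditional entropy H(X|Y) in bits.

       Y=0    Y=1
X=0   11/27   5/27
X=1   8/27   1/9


H(X|Y) = Σ_y p(y) H(X|Y=y)
  p(Y=0) = 19/27, H(X|Y=0) = 0.9819
  p(Y=1) = 8/27, H(X|Y=1) = 0.9544
H(X|Y) = 0.7037×0.9819 + 0.2963×0.9544 = 0.9738 bits


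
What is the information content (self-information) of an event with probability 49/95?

Information content I(x) = -log₂(p(x))
I = -log₂(49/95) = -log₂(0.5158)
I = 0.9551 bits


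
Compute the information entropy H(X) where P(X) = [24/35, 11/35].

H(X) = -Σ p(x) log₂ p(x)
  -24/35 × log₂(24/35) = 0.3732
  -11/35 × log₂(11/35) = 0.5248
H(X) = 0.8981 bits


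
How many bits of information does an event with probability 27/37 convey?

Information content I(x) = -log₂(p(x))
I = -log₂(27/37) = -log₂(0.7297)
I = 0.4546 bits


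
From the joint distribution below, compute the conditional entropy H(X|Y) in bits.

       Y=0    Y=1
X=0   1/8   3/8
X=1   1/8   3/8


H(X|Y) = Σ_y p(y) H(X|Y=y)
  p(Y=0) = 1/4, H(X|Y=0) = 1.0000
  p(Y=1) = 3/4, H(X|Y=1) = 1.0000
H(X|Y) = 0.2500×1.0000 + 0.7500×1.0000 = 1.0000 bits


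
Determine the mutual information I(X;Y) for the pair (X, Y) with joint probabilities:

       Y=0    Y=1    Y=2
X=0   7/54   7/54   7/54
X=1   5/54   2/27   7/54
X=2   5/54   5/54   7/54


H(X) = 1.5748, H(Y) = 1.5748, H(X,Y) = 3.1422
I(X;Y) = H(X) + H(Y) - H(X,Y) = 0.0074 bits


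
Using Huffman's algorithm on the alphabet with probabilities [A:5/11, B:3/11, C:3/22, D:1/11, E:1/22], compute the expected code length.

Huffman tree construction:
Combine smallest probabilities repeatedly
Resulting codes:
  A: 0 (length 1)
  B: 10 (length 2)
  C: 110 (length 3)
  D: 1111 (length 4)
  E: 1110 (length 4)
Average length = Σ p(s) × length(s) = 1.9545 bits


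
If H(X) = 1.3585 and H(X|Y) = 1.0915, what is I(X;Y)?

I(X;Y) = H(X) - H(X|Y)
I(X;Y) = 1.3585 - 1.0915 = 0.267 bits


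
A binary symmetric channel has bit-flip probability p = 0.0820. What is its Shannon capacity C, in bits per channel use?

For BSC with error probability p:
C = 1 - H(p) where H(p) is binary entropy
H(0.0820) = -0.0820 × log₂(0.0820) - 0.9180 × log₂(0.9180)
H(p) = 0.4092
C = 1 - 0.4092 = 0.5908 bits/use


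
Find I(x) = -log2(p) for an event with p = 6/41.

Information content I(x) = -log₂(p(x))
I = -log₂(6/41) = -log₂(0.1463)
I = 2.7726 bits


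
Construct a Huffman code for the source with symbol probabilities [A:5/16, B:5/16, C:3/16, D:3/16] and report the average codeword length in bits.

Huffman tree construction:
Combine smallest probabilities repeatedly
Resulting codes:
  A: 10 (length 2)
  B: 11 (length 2)
  C: 00 (length 2)
  D: 01 (length 2)
Average length = Σ p(s) × length(s) = 2.0000 bits


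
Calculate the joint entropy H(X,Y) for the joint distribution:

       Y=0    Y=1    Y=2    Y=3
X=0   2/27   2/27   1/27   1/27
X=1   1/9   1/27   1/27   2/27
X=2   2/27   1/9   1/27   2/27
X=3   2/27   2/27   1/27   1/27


H(X,Y) = -Σ p(x,y) log₂ p(x,y)
  p(0,0)=2/27: -0.0741 × log₂(0.0741) = 0.2781
  p(0,1)=2/27: -0.0741 × log₂(0.0741) = 0.2781
  p(0,2)=1/27: -0.0370 × log₂(0.0370) = 0.1761
  p(0,3)=1/27: -0.0370 × log₂(0.0370) = 0.1761
  p(1,0)=1/9: -0.1111 × log₂(0.1111) = 0.3522
  p(1,1)=1/27: -0.0370 × log₂(0.0370) = 0.1761
  p(1,2)=1/27: -0.0370 × log₂(0.0370) = 0.1761
  p(1,3)=2/27: -0.0741 × log₂(0.0741) = 0.2781
  p(2,0)=2/27: -0.0741 × log₂(0.0741) = 0.2781
  p(2,1)=1/9: -0.1111 × log₂(0.1111) = 0.3522
  p(2,2)=1/27: -0.0370 × log₂(0.0370) = 0.1761
  p(2,3)=2/27: -0.0741 × log₂(0.0741) = 0.2781
  p(3,0)=2/27: -0.0741 × log₂(0.0741) = 0.2781
  p(3,1)=2/27: -0.0741 × log₂(0.0741) = 0.2781
  p(3,2)=1/27: -0.0370 × log₂(0.0370) = 0.1761
  p(3,3)=1/27: -0.0370 × log₂(0.0370) = 0.1761
H(X,Y) = 3.8842 bits


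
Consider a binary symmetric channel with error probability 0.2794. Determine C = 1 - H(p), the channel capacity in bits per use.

For BSC with error probability p:
C = 1 - H(p) where H(p) is binary entropy
H(0.2794) = -0.2794 × log₂(0.2794) - 0.7206 × log₂(0.7206)
H(p) = 0.8546
C = 1 - 0.8546 = 0.1454 bits/use


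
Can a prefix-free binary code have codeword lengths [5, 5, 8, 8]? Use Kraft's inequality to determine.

Kraft inequality: Σ 2^(-l_i) ≤ 1 for prefix-free code
Calculating: 2^(-5) + 2^(-5) + 2^(-8) + 2^(-8)
= 0.03125 + 0.03125 + 0.00390625 + 0.00390625
= 0.0703
Since 0.0703 ≤ 1, prefix-free code exists


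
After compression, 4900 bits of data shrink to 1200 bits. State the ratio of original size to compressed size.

Compression ratio = Original / Compressed
= 4900 / 1200 = 4.08:1


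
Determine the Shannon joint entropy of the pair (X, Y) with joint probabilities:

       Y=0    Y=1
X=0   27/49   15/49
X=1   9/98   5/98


H(X,Y) = -Σ p(x,y) log₂ p(x,y)
  p(0,0)=27/49: -0.5510 × log₂(0.5510) = 0.4738
  p(0,1)=15/49: -0.3061 × log₂(0.3061) = 0.5228
  p(1,0)=9/98: -0.0918 × log₂(0.0918) = 0.3164
  p(1,1)=5/98: -0.0510 × log₂(0.0510) = 0.2190
H(X,Y) = 1.5320 bits


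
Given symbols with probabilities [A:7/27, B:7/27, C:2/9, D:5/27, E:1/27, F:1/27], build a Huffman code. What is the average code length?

Huffman tree construction:
Combine smallest probabilities repeatedly
Resulting codes:
  A: 01 (length 2)
  B: 10 (length 2)
  C: 00 (length 2)
  D: 111 (length 3)
  E: 1100 (length 4)
  F: 1101 (length 4)
Average length = Σ p(s) × length(s) = 2.3333 bits


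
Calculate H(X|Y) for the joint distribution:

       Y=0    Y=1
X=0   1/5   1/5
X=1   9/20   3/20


H(X|Y) = Σ_y p(y) H(X|Y=y)
  p(Y=0) = 13/20, H(X|Y=0) = 0.8905
  p(Y=1) = 7/20, H(X|Y=1) = 0.9852
H(X|Y) = 0.6500×0.8905 + 0.3500×0.9852 = 0.9236 bits


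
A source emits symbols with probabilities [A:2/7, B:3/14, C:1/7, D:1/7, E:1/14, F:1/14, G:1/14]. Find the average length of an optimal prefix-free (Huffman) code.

Huffman tree construction:
Combine smallest probabilities repeatedly
Resulting codes:
  A: 10 (length 2)
  B: 00 (length 2)
  C: 011 (length 3)
  D: 110 (length 3)
  E: 1110 (length 4)
  F: 1111 (length 4)
  G: 010 (length 3)
Average length = Σ p(s) × length(s) = 2.6429 bits


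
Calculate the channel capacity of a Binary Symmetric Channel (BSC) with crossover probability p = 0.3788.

For BSC with error probability p:
C = 1 - H(p) where H(p) is binary entropy
H(0.3788) = -0.3788 × log₂(0.3788) - 0.6212 × log₂(0.6212)
H(p) = 0.9572
C = 1 - 0.9572 = 0.0428 bits/use


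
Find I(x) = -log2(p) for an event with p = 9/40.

Information content I(x) = -log₂(p(x))
I = -log₂(9/40) = -log₂(0.2250)
I = 2.1520 bits


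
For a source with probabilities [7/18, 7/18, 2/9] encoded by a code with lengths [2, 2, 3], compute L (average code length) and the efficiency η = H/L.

Average length L = Σ p_i × l_i = 2.2222 bits
Entropy H = 1.5420 bits
Efficiency η = H/L × 100% = 69.39%


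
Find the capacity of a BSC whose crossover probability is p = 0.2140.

For BSC with error probability p:
C = 1 - H(p) where H(p) is binary entropy
H(0.2140) = -0.2140 × log₂(0.2140) - 0.7860 × log₂(0.7860)
H(p) = 0.7491
C = 1 - 0.7491 = 0.2509 bits/use


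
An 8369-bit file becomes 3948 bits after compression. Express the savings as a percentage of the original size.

Space savings = (1 - Compressed/Original) × 100%
= (1 - 3948/8369) × 100%
= 52.83%


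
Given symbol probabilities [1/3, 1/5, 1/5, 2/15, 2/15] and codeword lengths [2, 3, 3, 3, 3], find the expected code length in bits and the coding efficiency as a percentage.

Average length L = Σ p_i × l_i = 2.6667 bits
Entropy H = 2.2323 bits
Efficiency η = H/L × 100% = 83.71%


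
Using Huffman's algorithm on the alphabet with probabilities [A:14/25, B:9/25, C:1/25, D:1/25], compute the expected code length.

Huffman tree construction:
Combine smallest probabilities repeatedly
Resulting codes:
  A: 1 (length 1)
  B: 01 (length 2)
  C: 000 (length 3)
  D: 001 (length 3)
Average length = Σ p(s) × length(s) = 1.5200 bits


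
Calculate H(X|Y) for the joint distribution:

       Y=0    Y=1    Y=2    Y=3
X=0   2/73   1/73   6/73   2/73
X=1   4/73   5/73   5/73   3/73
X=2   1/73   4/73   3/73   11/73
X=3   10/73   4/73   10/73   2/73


H(X|Y) = Σ_y p(y) H(X|Y=y)
  p(Y=0) = 17/73, H(X|Y=0) = 1.5452
  p(Y=1) = 14/73, H(X|Y=1) = 1.8352
  p(Y=2) = 24/73, H(X|Y=2) = 1.8727
  p(Y=3) = 18/73, H(X|Y=3) = 1.5694
H(X|Y) = 0.2329×1.5452 + 0.1918×1.8352 + 0.3288×1.8727 + 0.2466×1.5694 = 1.7145 bits


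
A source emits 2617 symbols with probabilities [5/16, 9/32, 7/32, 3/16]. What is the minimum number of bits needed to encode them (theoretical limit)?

Entropy H = 1.9716 bits/symbol
Minimum bits = H × n = 1.9716 × 2617
= 5159.59 bits


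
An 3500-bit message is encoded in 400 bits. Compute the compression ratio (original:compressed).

Compression ratio = Original / Compressed
= 3500 / 400 = 8.75:1


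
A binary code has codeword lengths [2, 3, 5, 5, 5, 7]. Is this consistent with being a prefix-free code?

Kraft inequality: Σ 2^(-l_i) ≤ 1 for prefix-free code
Calculating: 2^(-2) + 2^(-3) + 2^(-5) + 2^(-5) + 2^(-5) + 2^(-7)
= 0.25 + 0.125 + 0.03125 + 0.03125 + 0.03125 + 0.0078125
= 0.4766
Since 0.4766 ≤ 1, prefix-free code exists


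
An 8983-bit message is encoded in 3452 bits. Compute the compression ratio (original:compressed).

Compression ratio = Original / Compressed
= 8983 / 3452 = 2.60:1


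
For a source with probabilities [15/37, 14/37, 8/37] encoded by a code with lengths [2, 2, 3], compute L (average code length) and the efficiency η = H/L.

Average length L = Σ p_i × l_i = 2.2162 bits
Entropy H = 1.5363 bits
Efficiency η = H/L × 100% = 69.32%


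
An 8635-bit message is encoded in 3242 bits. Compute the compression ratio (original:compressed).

Compression ratio = Original / Compressed
= 8635 / 3242 = 2.66:1


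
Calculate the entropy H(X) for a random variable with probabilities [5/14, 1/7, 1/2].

H(X) = -Σ p(x) log₂ p(x)
  -5/14 × log₂(5/14) = 0.5305
  -1/7 × log₂(1/7) = 0.4011
  -1/2 × log₂(1/2) = 0.5000
H(X) = 1.4316 bits


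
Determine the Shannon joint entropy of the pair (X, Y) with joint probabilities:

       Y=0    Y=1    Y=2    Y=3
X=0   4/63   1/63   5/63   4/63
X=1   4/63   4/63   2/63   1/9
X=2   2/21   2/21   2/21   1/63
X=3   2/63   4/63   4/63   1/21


H(X,Y) = -Σ p(x,y) log₂ p(x,y)
  p(0,0)=4/63: -0.0635 × log₂(0.0635) = 0.2525
  p(0,1)=1/63: -0.0159 × log₂(0.0159) = 0.0949
  p(0,2)=5/63: -0.0794 × log₂(0.0794) = 0.2901
  p(0,3)=4/63: -0.0635 × log₂(0.0635) = 0.2525
  p(1,0)=4/63: -0.0635 × log₂(0.0635) = 0.2525
  p(1,1)=4/63: -0.0635 × log₂(0.0635) = 0.2525
  p(1,2)=2/63: -0.0317 × log₂(0.0317) = 0.1580
  p(1,3)=1/9: -0.1111 × log₂(0.1111) = 0.3522
  p(2,0)=2/21: -0.0952 × log₂(0.0952) = 0.3231
  p(2,1)=2/21: -0.0952 × log₂(0.0952) = 0.3231
  p(2,2)=2/21: -0.0952 × log₂(0.0952) = 0.3231
  p(2,3)=1/63: -0.0159 × log₂(0.0159) = 0.0949
  p(3,0)=2/63: -0.0317 × log₂(0.0317) = 0.1580
  p(3,1)=4/63: -0.0635 × log₂(0.0635) = 0.2525
  p(3,2)=4/63: -0.0635 × log₂(0.0635) = 0.2525
  p(3,3)=1/21: -0.0476 × log₂(0.0476) = 0.2092
H(X,Y) = 3.8416 bits


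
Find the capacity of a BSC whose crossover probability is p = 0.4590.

For BSC with error probability p:
C = 1 - H(p) where H(p) is binary entropy
H(0.4590) = -0.4590 × log₂(0.4590) - 0.5410 × log₂(0.5410)
H(p) = 0.9951
C = 1 - 0.9951 = 0.0049 bits/use


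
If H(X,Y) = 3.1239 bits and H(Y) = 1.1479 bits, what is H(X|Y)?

Chain rule: H(X,Y) = H(X|Y) + H(Y)
H(X|Y) = H(X,Y) - H(Y) = 3.1239 - 1.1479 = 1.976 bits


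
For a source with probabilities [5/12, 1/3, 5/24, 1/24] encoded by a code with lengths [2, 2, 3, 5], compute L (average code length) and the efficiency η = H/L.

Average length L = Σ p_i × l_i = 2.3333 bits
Entropy H = 1.7171 bits
Efficiency η = H/L × 100% = 73.59%


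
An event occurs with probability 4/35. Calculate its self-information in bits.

Information content I(x) = -log₂(p(x))
I = -log₂(4/35) = -log₂(0.1143)
I = 3.1293 bits


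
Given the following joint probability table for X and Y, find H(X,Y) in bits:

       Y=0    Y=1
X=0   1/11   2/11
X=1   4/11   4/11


H(X,Y) = -Σ p(x,y) log₂ p(x,y)
  p(0,0)=1/11: -0.0909 × log₂(0.0909) = 0.3145
  p(0,1)=2/11: -0.1818 × log₂(0.1818) = 0.4472
  p(1,0)=4/11: -0.3636 × log₂(0.3636) = 0.5307
  p(1,1)=4/11: -0.3636 × log₂(0.3636) = 0.5307
H(X,Y) = 1.8231 bits


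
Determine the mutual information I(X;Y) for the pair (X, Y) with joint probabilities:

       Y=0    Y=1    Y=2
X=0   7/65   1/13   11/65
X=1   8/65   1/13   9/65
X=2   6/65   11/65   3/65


H(X) = 1.5826, H(Y) = 1.5836, H(X,Y) = 3.0720
I(X;Y) = H(X) + H(Y) - H(X,Y) = 0.0941 bits


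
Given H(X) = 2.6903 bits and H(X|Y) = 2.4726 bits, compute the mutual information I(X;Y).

I(X;Y) = H(X) - H(X|Y)
I(X;Y) = 2.6903 - 2.4726 = 0.2177 bits


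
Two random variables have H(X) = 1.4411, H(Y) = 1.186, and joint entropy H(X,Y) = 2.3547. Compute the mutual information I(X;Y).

I(X;Y) = H(X) + H(Y) - H(X,Y)
I(X;Y) = 1.4411 + 1.186 - 2.3547 = 0.2724 bits


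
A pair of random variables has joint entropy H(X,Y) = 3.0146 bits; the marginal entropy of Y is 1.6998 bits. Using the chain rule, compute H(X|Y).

Chain rule: H(X,Y) = H(X|Y) + H(Y)
H(X|Y) = H(X,Y) - H(Y) = 3.0146 - 1.6998 = 1.3148 bits


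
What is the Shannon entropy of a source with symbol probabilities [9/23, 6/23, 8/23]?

H(X) = -Σ p(x) log₂ p(x)
  -9/23 × log₂(9/23) = 0.5297
  -6/23 × log₂(6/23) = 0.5057
  -8/23 × log₂(8/23) = 0.5299
H(X) = 1.5653 bits


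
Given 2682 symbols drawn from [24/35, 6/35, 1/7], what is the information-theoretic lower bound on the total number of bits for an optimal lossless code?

Entropy H = 1.2105 bits/symbol
Minimum bits = H × n = 1.2105 × 2682
= 3246.48 bits


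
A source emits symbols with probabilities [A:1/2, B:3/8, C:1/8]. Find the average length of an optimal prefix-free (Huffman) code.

Huffman tree construction:
Combine smallest probabilities repeatedly
Resulting codes:
  A: 0 (length 1)
  B: 11 (length 2)
  C: 10 (length 2)
Average length = Σ p(s) × length(s) = 1.5000 bits


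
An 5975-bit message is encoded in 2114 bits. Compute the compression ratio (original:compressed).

Compression ratio = Original / Compressed
= 5975 / 2114 = 2.83:1


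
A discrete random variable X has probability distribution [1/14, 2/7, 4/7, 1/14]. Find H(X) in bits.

H(X) = -Σ p(x) log₂ p(x)
  -1/14 × log₂(1/14) = 0.2720
  -2/7 × log₂(2/7) = 0.5164
  -4/7 × log₂(4/7) = 0.4613
  -1/14 × log₂(1/14) = 0.2720
H(X) = 1.5216 bits


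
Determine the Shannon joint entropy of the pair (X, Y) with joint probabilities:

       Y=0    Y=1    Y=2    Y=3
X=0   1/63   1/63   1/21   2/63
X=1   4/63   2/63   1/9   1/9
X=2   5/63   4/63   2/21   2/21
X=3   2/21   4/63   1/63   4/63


H(X,Y) = -Σ p(x,y) log₂ p(x,y)
  p(0,0)=1/63: -0.0159 × log₂(0.0159) = 0.0949
  p(0,1)=1/63: -0.0159 × log₂(0.0159) = 0.0949
  p(0,2)=1/21: -0.0476 × log₂(0.0476) = 0.2092
  p(0,3)=2/63: -0.0317 × log₂(0.0317) = 0.1580
  p(1,0)=4/63: -0.0635 × log₂(0.0635) = 0.2525
  p(1,1)=2/63: -0.0317 × log₂(0.0317) = 0.1580
  p(1,2)=1/9: -0.1111 × log₂(0.1111) = 0.3522
  p(1,3)=1/9: -0.1111 × log₂(0.1111) = 0.3522
  p(2,0)=5/63: -0.0794 × log₂(0.0794) = 0.2901
  p(2,1)=4/63: -0.0635 × log₂(0.0635) = 0.2525
  p(2,2)=2/21: -0.0952 × log₂(0.0952) = 0.3231
  p(2,3)=2/21: -0.0952 × log₂(0.0952) = 0.3231
  p(3,0)=2/21: -0.0952 × log₂(0.0952) = 0.3231
  p(3,1)=4/63: -0.0635 × log₂(0.0635) = 0.2525
  p(3,2)=1/63: -0.0159 × log₂(0.0159) = 0.0949
  p(3,3)=4/63: -0.0635 × log₂(0.0635) = 0.2525
H(X,Y) = 3.7837 bits


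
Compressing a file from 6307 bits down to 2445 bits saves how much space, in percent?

Space savings = (1 - Compressed/Original) × 100%
= (1 - 2445/6307) × 100%
= 61.23%


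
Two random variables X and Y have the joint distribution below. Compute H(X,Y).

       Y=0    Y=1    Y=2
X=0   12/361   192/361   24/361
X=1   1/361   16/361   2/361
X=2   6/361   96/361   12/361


H(X,Y) = -Σ p(x,y) log₂ p(x,y)
  p(0,0)=12/361: -0.0332 × log₂(0.0332) = 0.1632
  p(0,1)=192/361: -0.5319 × log₂(0.5319) = 0.4845
  p(0,2)=24/361: -0.0665 × log₂(0.0665) = 0.2600
  p(1,0)=1/361: -0.0028 × log₂(0.0028) = 0.0235
  p(1,1)=16/361: -0.0443 × log₂(0.0443) = 0.1993
  p(1,2)=2/361: -0.0055 × log₂(0.0055) = 0.0415
  p(2,0)=6/361: -0.0166 × log₂(0.0166) = 0.0982
  p(2,1)=96/361: -0.2659 × log₂(0.2659) = 0.5082
  p(2,2)=12/361: -0.0332 × log₂(0.0332) = 0.1632
H(X,Y) = 1.9417 bits


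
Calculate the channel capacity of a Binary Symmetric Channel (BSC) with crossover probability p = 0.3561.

For BSC with error probability p:
C = 1 - H(p) where H(p) is binary entropy
H(0.3561) = -0.3561 × log₂(0.3561) - 0.6439 × log₂(0.6439)
H(p) = 0.9394
C = 1 - 0.9394 = 0.0606 bits/use


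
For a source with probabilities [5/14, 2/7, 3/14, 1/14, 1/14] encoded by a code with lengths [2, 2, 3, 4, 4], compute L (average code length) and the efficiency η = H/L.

Average length L = Σ p_i × l_i = 2.5000 bits
Entropy H = 2.0670 bits
Efficiency η = H/L × 100% = 82.68%


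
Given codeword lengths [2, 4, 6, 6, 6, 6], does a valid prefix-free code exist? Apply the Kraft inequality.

Kraft inequality: Σ 2^(-l_i) ≤ 1 for prefix-free code
Calculating: 2^(-2) + 2^(-4) + 2^(-6) + 2^(-6) + 2^(-6) + 2^(-6)
= 0.25 + 0.0625 + 0.015625 + 0.015625 + 0.015625 + 0.015625
= 0.3750
Since 0.3750 ≤ 1, prefix-free code exists


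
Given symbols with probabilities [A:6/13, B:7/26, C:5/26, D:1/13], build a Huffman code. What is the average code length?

Huffman tree construction:
Combine smallest probabilities repeatedly
Resulting codes:
  A: 0 (length 1)
  B: 10 (length 2)
  C: 111 (length 3)
  D: 110 (length 3)
Average length = Σ p(s) × length(s) = 1.8077 bits


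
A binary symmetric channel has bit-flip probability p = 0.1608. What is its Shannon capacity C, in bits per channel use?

For BSC with error probability p:
C = 1 - H(p) where H(p) is binary entropy
H(0.1608) = -0.1608 × log₂(0.1608) - 0.8392 × log₂(0.8392)
H(p) = 0.6362
C = 1 - 0.6362 = 0.3638 bits/use


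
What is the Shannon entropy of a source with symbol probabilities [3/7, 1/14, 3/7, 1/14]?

H(X) = -Σ p(x) log₂ p(x)
  -3/7 × log₂(3/7) = 0.5239
  -1/14 × log₂(1/14) = 0.2720
  -3/7 × log₂(3/7) = 0.5239
  -1/14 × log₂(1/14) = 0.2720
H(X) = 1.5917 bits


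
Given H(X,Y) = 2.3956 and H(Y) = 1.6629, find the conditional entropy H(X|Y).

Chain rule: H(X,Y) = H(X|Y) + H(Y)
H(X|Y) = H(X,Y) - H(Y) = 2.3956 - 1.6629 = 0.7327 bits


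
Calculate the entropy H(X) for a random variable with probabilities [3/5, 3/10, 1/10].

H(X) = -Σ p(x) log₂ p(x)
  -3/5 × log₂(3/5) = 0.4422
  -3/10 × log₂(3/10) = 0.5211
  -1/10 × log₂(1/10) = 0.3322
H(X) = 1.2955 bits


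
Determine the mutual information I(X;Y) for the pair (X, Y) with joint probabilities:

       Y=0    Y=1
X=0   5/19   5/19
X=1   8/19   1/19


H(X) = 0.9980, H(Y) = 0.8997, H(X,Y) = 1.7627
I(X;Y) = H(X) + H(Y) - H(X,Y) = 0.1350 bits


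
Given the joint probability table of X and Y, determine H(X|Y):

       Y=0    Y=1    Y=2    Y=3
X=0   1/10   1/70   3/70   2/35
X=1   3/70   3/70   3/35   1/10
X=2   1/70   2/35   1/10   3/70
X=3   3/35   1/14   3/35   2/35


H(X|Y) = Σ_y p(y) H(X|Y=y)
  p(Y=0) = 17/70, H(X|Y=0) = 1.7395
  p(Y=1) = 13/70, H(X|Y=1) = 1.8262
  p(Y=2) = 11/35, H(X|Y=2) = 1.9401
  p(Y=3) = 9/35, H(X|Y=3) = 1.9251
H(X|Y) = 0.2429×1.7395 + 0.1857×1.8262 + 0.3143×1.9401 + 0.2571×1.9251 = 1.8664 bits


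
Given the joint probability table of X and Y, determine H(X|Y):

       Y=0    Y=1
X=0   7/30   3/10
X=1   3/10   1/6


H(X|Y) = Σ_y p(y) H(X|Y=y)
  p(Y=0) = 8/15, H(X|Y=0) = 0.9887
  p(Y=1) = 7/15, H(X|Y=1) = 0.9403
H(X|Y) = 0.5333×0.9887 + 0.4667×0.9403 = 0.9661 bits


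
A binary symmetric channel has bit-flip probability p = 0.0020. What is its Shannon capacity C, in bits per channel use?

For BSC with error probability p:
C = 1 - H(p) where H(p) is binary entropy
H(0.0020) = -0.0020 × log₂(0.0020) - 0.9980 × log₂(0.9980)
H(p) = 0.0208
C = 1 - 0.0208 = 0.9792 bits/use


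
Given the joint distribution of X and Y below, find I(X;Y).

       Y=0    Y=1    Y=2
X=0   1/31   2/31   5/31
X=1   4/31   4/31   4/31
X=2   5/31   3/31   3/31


H(X) = 1.5647, H(Y) = 1.5746, H(X,Y) = 3.0597
I(X;Y) = H(X) + H(Y) - H(X,Y) = 0.0796 bits


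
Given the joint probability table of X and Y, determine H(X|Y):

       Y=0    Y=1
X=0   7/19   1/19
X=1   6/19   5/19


H(X|Y) = Σ_y p(y) H(X|Y=y)
  p(Y=0) = 13/19, H(X|Y=0) = 0.9957
  p(Y=1) = 6/19, H(X|Y=1) = 0.6500
H(X|Y) = 0.6842×0.9957 + 0.3158×0.6500 = 0.8866 bits


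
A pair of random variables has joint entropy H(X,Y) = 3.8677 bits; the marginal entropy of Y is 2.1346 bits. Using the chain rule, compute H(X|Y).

Chain rule: H(X,Y) = H(X|Y) + H(Y)
H(X|Y) = H(X,Y) - H(Y) = 3.8677 - 2.1346 = 1.7331 bits


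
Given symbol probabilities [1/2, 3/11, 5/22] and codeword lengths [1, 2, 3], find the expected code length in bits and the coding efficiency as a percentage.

Average length L = Σ p_i × l_i = 1.7273 bits
Entropy H = 1.4970 bits
Efficiency η = H/L × 100% = 86.67%


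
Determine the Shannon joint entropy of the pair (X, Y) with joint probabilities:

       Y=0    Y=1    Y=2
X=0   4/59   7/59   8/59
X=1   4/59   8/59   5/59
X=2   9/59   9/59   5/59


H(X,Y) = -Σ p(x,y) log₂ p(x,y)
  p(0,0)=4/59: -0.0678 × log₂(0.0678) = 0.2632
  p(0,1)=7/59: -0.1186 × log₂(0.1186) = 0.3649
  p(0,2)=8/59: -0.1356 × log₂(0.1356) = 0.3909
  p(1,0)=4/59: -0.0678 × log₂(0.0678) = 0.2632
  p(1,1)=8/59: -0.1356 × log₂(0.1356) = 0.3909
  p(1,2)=5/59: -0.0847 × log₂(0.0847) = 0.3018
  p(2,0)=9/59: -0.1525 × log₂(0.1525) = 0.4138
  p(2,1)=9/59: -0.1525 × log₂(0.1525) = 0.4138
  p(2,2)=5/59: -0.0847 × log₂(0.0847) = 0.3018
H(X,Y) = 3.1042 bits


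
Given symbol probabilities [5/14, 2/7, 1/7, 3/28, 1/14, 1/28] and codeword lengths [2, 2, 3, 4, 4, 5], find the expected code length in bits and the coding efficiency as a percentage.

Average length L = Σ p_i × l_i = 2.6071 bits
Entropy H = 2.2368 bits
Efficiency η = H/L × 100% = 85.80%


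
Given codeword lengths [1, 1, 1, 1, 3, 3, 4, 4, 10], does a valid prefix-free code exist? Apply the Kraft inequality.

Kraft inequality: Σ 2^(-l_i) ≤ 1 for prefix-free code
Calculating: 2^(-1) + 2^(-1) + 2^(-1) + 2^(-1) + 2^(-3) + 2^(-3) + 2^(-4) + 2^(-4) + 2^(-10)
= 0.5 + 0.5 + 0.5 + 0.5 + 0.125 + 0.125 + 0.0625 + 0.0625 + 0.0009765625
= 2.3760
Since 2.3760 > 1, prefix-free code does not exist


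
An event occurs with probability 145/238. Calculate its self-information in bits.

Information content I(x) = -log₂(p(x))
I = -log₂(145/238) = -log₂(0.6092)
I = 0.7149 bits


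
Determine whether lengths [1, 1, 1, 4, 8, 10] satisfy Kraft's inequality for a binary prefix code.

Kraft inequality: Σ 2^(-l_i) ≤ 1 for prefix-free code
Calculating: 2^(-1) + 2^(-1) + 2^(-1) + 2^(-4) + 2^(-8) + 2^(-10)
= 0.5 + 0.5 + 0.5 + 0.0625 + 0.00390625 + 0.0009765625
= 1.5674
Since 1.5674 > 1, prefix-free code does not exist


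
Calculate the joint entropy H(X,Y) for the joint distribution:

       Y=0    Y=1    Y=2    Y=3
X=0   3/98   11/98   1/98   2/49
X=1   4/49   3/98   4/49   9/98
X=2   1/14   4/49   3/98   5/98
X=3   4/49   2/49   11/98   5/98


H(X,Y) = -Σ p(x,y) log₂ p(x,y)
  p(0,0)=3/98: -0.0306 × log₂(0.0306) = 0.1540
  p(0,1)=11/98: -0.1122 × log₂(0.1122) = 0.3542
  p(0,2)=1/98: -0.0102 × log₂(0.0102) = 0.0675
  p(0,3)=2/49: -0.0408 × log₂(0.0408) = 0.1884
  p(1,0)=4/49: -0.0816 × log₂(0.0816) = 0.2951
  p(1,1)=3/98: -0.0306 × log₂(0.0306) = 0.1540
  p(1,2)=4/49: -0.0816 × log₂(0.0816) = 0.2951
  p(1,3)=9/98: -0.0918 × log₂(0.0918) = 0.3164
  p(2,0)=1/14: -0.0714 × log₂(0.0714) = 0.2720
  p(2,1)=4/49: -0.0816 × log₂(0.0816) = 0.2951
  p(2,2)=3/98: -0.0306 × log₂(0.0306) = 0.1540
  p(2,3)=5/98: -0.0510 × log₂(0.0510) = 0.2190
  p(3,0)=4/49: -0.0816 × log₂(0.0816) = 0.2951
  p(3,1)=2/49: -0.0408 × log₂(0.0408) = 0.1884
  p(3,2)=11/98: -0.1122 × log₂(0.1122) = 0.3542
  p(3,3)=5/98: -0.0510 × log₂(0.0510) = 0.2190
H(X,Y) = 3.8211 bits


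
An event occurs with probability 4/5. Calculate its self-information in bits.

Information content I(x) = -log₂(p(x))
I = -log₂(4/5) = -log₂(0.8000)
I = 0.3219 bits


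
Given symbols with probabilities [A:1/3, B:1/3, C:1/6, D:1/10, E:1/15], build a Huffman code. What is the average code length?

Huffman tree construction:
Combine smallest probabilities repeatedly
Resulting codes:
  A: 10 (length 2)
  B: 11 (length 2)
  C: 00 (length 2)
  D: 011 (length 3)
  E: 010 (length 3)
Average length = Σ p(s) × length(s) = 2.1667 bits


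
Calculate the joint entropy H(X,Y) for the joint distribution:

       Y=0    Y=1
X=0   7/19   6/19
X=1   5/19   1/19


H(X,Y) = -Σ p(x,y) log₂ p(x,y)
  p(0,0)=7/19: -0.3684 × log₂(0.3684) = 0.5307
  p(0,1)=6/19: -0.3158 × log₂(0.3158) = 0.5251
  p(1,0)=5/19: -0.2632 × log₂(0.2632) = 0.5068
  p(1,1)=1/19: -0.0526 × log₂(0.0526) = 0.2236
H(X,Y) = 1.7863 bits


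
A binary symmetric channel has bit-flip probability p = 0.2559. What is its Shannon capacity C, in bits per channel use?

For BSC with error probability p:
C = 1 - H(p) where H(p) is binary entropy
H(0.2559) = -0.2559 × log₂(0.2559) - 0.7441 × log₂(0.7441)
H(p) = 0.8205
C = 1 - 0.8205 = 0.1795 bits/use


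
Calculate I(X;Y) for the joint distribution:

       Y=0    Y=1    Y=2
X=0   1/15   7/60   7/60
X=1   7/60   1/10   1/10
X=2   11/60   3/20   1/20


H(X) = 1.5767, H(Y) = 1.5700, H(X,Y) = 3.0850
I(X;Y) = H(X) + H(Y) - H(X,Y) = 0.0617 bits


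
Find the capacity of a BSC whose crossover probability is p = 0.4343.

For BSC with error probability p:
C = 1 - H(p) where H(p) is binary entropy
H(0.4343) = -0.4343 × log₂(0.4343) - 0.5657 × log₂(0.5657)
H(p) = 0.9875
C = 1 - 0.9875 = 0.0125 bits/use


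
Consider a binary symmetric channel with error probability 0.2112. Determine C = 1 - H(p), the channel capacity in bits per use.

For BSC with error probability p:
C = 1 - H(p) where H(p) is binary entropy
H(0.2112) = -0.2112 × log₂(0.2112) - 0.7888 × log₂(0.7888)
H(p) = 0.7438
C = 1 - 0.7438 = 0.2562 bits/use


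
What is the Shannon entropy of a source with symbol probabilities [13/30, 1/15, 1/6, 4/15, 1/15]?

H(X) = -Σ p(x) log₂ p(x)
  -13/30 × log₂(13/30) = 0.5228
  -1/15 × log₂(1/15) = 0.2605
  -1/6 × log₂(1/6) = 0.4308
  -4/15 × log₂(4/15) = 0.5085
  -1/15 × log₂(1/15) = 0.2605
H(X) = 1.9830 bits


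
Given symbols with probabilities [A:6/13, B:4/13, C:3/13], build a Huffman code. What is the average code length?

Huffman tree construction:
Combine smallest probabilities repeatedly
Resulting codes:
  A: 0 (length 1)
  B: 11 (length 2)
  C: 10 (length 2)
Average length = Σ p(s) × length(s) = 1.5385 bits
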